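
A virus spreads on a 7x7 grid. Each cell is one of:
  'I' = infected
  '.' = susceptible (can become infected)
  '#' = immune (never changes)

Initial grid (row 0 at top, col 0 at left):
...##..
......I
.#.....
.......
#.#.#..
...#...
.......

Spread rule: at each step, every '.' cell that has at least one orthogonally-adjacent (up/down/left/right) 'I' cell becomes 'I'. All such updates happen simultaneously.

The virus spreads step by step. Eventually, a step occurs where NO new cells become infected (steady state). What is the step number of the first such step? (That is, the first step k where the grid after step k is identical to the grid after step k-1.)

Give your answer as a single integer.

Step 0 (initial): 1 infected
Step 1: +3 new -> 4 infected
Step 2: +4 new -> 8 infected
Step 3: +4 new -> 12 infected
Step 4: +5 new -> 17 infected
Step 5: +6 new -> 23 infected
Step 6: +6 new -> 29 infected
Step 7: +4 new -> 33 infected
Step 8: +3 new -> 36 infected
Step 9: +2 new -> 38 infected
Step 10: +3 new -> 41 infected
Step 11: +1 new -> 42 infected
Step 12: +0 new -> 42 infected

Answer: 12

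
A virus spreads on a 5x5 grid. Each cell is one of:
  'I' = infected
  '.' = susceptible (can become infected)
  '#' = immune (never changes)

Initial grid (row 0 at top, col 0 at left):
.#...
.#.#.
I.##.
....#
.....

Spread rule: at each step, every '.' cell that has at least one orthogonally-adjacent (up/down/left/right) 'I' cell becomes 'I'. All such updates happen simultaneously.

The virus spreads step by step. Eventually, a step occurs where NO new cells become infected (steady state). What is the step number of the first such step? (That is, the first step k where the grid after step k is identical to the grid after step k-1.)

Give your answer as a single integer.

Step 0 (initial): 1 infected
Step 1: +3 new -> 4 infected
Step 2: +3 new -> 7 infected
Step 3: +2 new -> 9 infected
Step 4: +2 new -> 11 infected
Step 5: +1 new -> 12 infected
Step 6: +1 new -> 13 infected
Step 7: +0 new -> 13 infected

Answer: 7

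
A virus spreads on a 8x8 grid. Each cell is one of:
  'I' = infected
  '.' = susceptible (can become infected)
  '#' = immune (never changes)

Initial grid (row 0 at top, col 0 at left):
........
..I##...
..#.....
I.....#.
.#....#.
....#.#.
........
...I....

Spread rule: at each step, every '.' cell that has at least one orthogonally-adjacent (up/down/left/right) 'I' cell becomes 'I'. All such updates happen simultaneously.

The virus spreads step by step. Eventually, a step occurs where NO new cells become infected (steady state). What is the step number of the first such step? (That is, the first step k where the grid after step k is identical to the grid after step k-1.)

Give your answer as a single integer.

Step 0 (initial): 3 infected
Step 1: +8 new -> 11 infected
Step 2: +11 new -> 22 infected
Step 3: +12 new -> 34 infected
Step 4: +7 new -> 41 infected
Step 5: +6 new -> 47 infected
Step 6: +4 new -> 51 infected
Step 7: +3 new -> 54 infected
Step 8: +2 new -> 56 infected
Step 9: +0 new -> 56 infected

Answer: 9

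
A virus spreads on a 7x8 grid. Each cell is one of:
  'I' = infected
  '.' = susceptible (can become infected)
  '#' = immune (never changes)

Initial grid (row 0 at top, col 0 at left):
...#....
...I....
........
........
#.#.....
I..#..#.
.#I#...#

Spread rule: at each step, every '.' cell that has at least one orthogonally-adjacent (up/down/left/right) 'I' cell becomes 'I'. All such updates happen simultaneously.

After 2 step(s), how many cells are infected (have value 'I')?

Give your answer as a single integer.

Step 0 (initial): 3 infected
Step 1: +6 new -> 9 infected
Step 2: +8 new -> 17 infected

Answer: 17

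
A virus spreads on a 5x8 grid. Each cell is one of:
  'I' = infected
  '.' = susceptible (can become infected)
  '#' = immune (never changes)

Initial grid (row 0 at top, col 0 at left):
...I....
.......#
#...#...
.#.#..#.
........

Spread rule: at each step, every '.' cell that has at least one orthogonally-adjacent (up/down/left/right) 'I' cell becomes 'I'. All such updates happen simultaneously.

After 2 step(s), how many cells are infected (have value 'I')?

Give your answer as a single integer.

Answer: 9

Derivation:
Step 0 (initial): 1 infected
Step 1: +3 new -> 4 infected
Step 2: +5 new -> 9 infected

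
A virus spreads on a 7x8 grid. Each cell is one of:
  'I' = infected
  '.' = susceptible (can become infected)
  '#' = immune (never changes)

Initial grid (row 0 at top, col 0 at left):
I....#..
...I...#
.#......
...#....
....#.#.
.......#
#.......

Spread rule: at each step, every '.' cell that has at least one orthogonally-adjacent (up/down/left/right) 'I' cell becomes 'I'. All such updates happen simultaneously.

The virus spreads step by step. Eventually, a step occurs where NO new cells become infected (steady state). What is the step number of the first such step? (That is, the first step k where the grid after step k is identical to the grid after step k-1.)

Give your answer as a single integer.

Answer: 10

Derivation:
Step 0 (initial): 2 infected
Step 1: +6 new -> 8 infected
Step 2: +7 new -> 15 infected
Step 3: +5 new -> 20 infected
Step 4: +6 new -> 26 infected
Step 5: +8 new -> 34 infected
Step 6: +5 new -> 39 infected
Step 7: +6 new -> 45 infected
Step 8: +2 new -> 47 infected
Step 9: +1 new -> 48 infected
Step 10: +0 new -> 48 infected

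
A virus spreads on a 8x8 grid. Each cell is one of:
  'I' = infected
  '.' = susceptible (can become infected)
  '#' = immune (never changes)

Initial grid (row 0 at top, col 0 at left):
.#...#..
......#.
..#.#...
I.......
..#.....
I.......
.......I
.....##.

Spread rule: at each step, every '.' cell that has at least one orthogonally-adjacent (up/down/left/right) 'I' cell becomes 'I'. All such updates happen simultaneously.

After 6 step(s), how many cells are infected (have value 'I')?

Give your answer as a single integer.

Step 0 (initial): 3 infected
Step 1: +8 new -> 11 infected
Step 2: +10 new -> 21 infected
Step 3: +10 new -> 31 infected
Step 4: +11 new -> 42 infected
Step 5: +7 new -> 49 infected
Step 6: +4 new -> 53 infected

Answer: 53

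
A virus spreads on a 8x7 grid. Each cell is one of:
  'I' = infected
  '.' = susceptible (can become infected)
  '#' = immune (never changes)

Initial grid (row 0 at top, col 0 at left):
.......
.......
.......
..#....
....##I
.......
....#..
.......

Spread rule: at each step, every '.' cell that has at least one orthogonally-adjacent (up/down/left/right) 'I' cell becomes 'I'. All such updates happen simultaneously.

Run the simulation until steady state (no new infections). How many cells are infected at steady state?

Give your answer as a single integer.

Answer: 52

Derivation:
Step 0 (initial): 1 infected
Step 1: +2 new -> 3 infected
Step 2: +4 new -> 7 infected
Step 3: +6 new -> 13 infected
Step 4: +6 new -> 19 infected
Step 5: +7 new -> 26 infected
Step 6: +7 new -> 33 infected
Step 7: +7 new -> 40 infected
Step 8: +7 new -> 47 infected
Step 9: +4 new -> 51 infected
Step 10: +1 new -> 52 infected
Step 11: +0 new -> 52 infected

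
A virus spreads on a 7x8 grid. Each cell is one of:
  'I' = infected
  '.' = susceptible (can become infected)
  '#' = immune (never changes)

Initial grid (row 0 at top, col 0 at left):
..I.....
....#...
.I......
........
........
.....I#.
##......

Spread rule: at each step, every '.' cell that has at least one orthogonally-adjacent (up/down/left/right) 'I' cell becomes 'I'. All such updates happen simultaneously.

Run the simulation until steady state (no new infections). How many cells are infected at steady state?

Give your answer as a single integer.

Answer: 52

Derivation:
Step 0 (initial): 3 infected
Step 1: +10 new -> 13 infected
Step 2: +14 new -> 27 infected
Step 3: +14 new -> 41 infected
Step 4: +7 new -> 48 infected
Step 5: +3 new -> 51 infected
Step 6: +1 new -> 52 infected
Step 7: +0 new -> 52 infected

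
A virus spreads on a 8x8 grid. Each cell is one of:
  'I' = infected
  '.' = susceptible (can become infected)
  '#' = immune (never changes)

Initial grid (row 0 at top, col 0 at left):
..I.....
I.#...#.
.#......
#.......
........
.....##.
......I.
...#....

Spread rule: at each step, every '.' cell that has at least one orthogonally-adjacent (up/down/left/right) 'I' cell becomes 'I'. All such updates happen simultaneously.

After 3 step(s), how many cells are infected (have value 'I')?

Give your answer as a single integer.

Answer: 24

Derivation:
Step 0 (initial): 3 infected
Step 1: +8 new -> 11 infected
Step 2: +6 new -> 17 infected
Step 3: +7 new -> 24 infected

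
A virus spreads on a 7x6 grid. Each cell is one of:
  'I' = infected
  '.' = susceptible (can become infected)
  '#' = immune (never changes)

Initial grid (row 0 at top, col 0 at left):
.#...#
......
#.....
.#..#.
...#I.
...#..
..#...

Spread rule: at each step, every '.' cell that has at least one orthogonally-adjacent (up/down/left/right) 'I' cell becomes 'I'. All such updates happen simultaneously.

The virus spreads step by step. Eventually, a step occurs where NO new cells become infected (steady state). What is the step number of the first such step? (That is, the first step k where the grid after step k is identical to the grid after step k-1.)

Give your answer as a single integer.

Answer: 13

Derivation:
Step 0 (initial): 1 infected
Step 1: +2 new -> 3 infected
Step 2: +3 new -> 6 infected
Step 3: +3 new -> 9 infected
Step 4: +2 new -> 11 infected
Step 5: +2 new -> 13 infected
Step 6: +4 new -> 17 infected
Step 7: +4 new -> 21 infected
Step 8: +3 new -> 24 infected
Step 9: +3 new -> 27 infected
Step 10: +3 new -> 30 infected
Step 11: +3 new -> 33 infected
Step 12: +1 new -> 34 infected
Step 13: +0 new -> 34 infected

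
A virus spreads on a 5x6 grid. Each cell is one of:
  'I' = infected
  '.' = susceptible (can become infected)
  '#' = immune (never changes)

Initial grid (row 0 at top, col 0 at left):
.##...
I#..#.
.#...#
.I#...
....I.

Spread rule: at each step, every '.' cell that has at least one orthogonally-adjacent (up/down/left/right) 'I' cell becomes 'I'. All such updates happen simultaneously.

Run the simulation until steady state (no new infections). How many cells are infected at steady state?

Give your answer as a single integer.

Answer: 23

Derivation:
Step 0 (initial): 3 infected
Step 1: +7 new -> 10 infected
Step 2: +5 new -> 15 infected
Step 3: +1 new -> 16 infected
Step 4: +2 new -> 18 infected
Step 5: +2 new -> 20 infected
Step 6: +1 new -> 21 infected
Step 7: +1 new -> 22 infected
Step 8: +1 new -> 23 infected
Step 9: +0 new -> 23 infected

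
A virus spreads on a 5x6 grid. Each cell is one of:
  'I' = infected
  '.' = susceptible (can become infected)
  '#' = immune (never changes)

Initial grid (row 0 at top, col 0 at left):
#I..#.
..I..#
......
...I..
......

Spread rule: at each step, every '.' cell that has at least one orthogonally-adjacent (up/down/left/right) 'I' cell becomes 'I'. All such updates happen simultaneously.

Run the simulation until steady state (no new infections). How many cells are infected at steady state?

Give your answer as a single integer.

Step 0 (initial): 3 infected
Step 1: +8 new -> 11 infected
Step 2: +9 new -> 20 infected
Step 3: +5 new -> 25 infected
Step 4: +1 new -> 26 infected
Step 5: +0 new -> 26 infected

Answer: 26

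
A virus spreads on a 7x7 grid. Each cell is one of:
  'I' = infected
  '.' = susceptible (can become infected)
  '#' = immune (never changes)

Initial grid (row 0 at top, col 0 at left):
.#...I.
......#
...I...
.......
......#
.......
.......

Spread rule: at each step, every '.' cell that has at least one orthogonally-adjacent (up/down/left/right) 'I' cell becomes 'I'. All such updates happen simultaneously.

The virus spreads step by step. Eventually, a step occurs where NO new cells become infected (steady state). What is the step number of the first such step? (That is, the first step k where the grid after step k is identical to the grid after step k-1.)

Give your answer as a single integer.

Answer: 8

Derivation:
Step 0 (initial): 2 infected
Step 1: +7 new -> 9 infected
Step 2: +8 new -> 17 infected
Step 3: +9 new -> 26 infected
Step 4: +8 new -> 34 infected
Step 5: +6 new -> 40 infected
Step 6: +4 new -> 44 infected
Step 7: +2 new -> 46 infected
Step 8: +0 new -> 46 infected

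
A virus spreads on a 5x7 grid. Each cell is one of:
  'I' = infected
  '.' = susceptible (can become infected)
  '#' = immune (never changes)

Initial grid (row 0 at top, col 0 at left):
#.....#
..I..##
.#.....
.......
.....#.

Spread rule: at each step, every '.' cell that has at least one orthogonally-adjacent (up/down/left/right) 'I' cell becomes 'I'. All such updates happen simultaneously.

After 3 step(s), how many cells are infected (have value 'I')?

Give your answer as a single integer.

Answer: 17

Derivation:
Step 0 (initial): 1 infected
Step 1: +4 new -> 5 infected
Step 2: +6 new -> 11 infected
Step 3: +6 new -> 17 infected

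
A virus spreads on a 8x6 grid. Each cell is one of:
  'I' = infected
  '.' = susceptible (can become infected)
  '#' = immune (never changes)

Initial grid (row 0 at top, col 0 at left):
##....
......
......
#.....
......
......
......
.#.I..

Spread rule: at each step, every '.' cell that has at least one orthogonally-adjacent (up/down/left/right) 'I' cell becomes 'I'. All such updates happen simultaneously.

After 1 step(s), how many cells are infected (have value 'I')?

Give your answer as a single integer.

Step 0 (initial): 1 infected
Step 1: +3 new -> 4 infected

Answer: 4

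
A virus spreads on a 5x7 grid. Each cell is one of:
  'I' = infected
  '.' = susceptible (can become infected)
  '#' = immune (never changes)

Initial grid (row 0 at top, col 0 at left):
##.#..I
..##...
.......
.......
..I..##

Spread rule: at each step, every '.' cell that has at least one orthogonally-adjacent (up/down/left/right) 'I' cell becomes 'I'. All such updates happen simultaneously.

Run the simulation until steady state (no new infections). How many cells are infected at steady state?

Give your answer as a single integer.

Step 0 (initial): 2 infected
Step 1: +5 new -> 7 infected
Step 2: +8 new -> 15 infected
Step 3: +7 new -> 22 infected
Step 4: +4 new -> 26 infected
Step 5: +1 new -> 27 infected
Step 6: +0 new -> 27 infected

Answer: 27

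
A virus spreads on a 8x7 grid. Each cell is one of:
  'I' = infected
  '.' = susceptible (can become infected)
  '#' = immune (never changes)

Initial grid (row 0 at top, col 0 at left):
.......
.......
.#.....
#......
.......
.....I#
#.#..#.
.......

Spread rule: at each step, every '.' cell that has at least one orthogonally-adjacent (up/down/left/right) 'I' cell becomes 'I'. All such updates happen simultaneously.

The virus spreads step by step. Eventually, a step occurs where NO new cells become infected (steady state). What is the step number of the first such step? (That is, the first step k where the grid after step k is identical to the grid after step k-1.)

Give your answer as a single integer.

Step 0 (initial): 1 infected
Step 1: +2 new -> 3 infected
Step 2: +5 new -> 8 infected
Step 3: +7 new -> 15 infected
Step 4: +8 new -> 23 infected
Step 5: +10 new -> 33 infected
Step 6: +8 new -> 41 infected
Step 7: +3 new -> 44 infected
Step 8: +2 new -> 46 infected
Step 9: +2 new -> 48 infected
Step 10: +2 new -> 50 infected
Step 11: +0 new -> 50 infected

Answer: 11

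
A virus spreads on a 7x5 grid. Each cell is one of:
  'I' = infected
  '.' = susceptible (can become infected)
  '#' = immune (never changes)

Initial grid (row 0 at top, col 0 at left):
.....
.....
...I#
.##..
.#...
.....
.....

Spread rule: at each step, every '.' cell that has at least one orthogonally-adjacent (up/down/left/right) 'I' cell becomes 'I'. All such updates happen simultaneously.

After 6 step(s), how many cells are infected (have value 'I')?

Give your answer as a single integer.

Answer: 30

Derivation:
Step 0 (initial): 1 infected
Step 1: +3 new -> 4 infected
Step 2: +6 new -> 10 infected
Step 3: +7 new -> 17 infected
Step 4: +6 new -> 23 infected
Step 5: +5 new -> 28 infected
Step 6: +2 new -> 30 infected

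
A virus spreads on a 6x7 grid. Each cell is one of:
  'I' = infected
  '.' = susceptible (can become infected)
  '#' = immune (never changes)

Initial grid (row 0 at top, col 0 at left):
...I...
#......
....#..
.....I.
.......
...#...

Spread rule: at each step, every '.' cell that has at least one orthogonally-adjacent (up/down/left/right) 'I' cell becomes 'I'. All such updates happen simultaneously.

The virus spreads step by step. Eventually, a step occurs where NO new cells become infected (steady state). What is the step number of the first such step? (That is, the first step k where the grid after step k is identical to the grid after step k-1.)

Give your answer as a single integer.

Step 0 (initial): 2 infected
Step 1: +7 new -> 9 infected
Step 2: +11 new -> 20 infected
Step 3: +9 new -> 29 infected
Step 4: +3 new -> 32 infected
Step 5: +4 new -> 36 infected
Step 6: +2 new -> 38 infected
Step 7: +1 new -> 39 infected
Step 8: +0 new -> 39 infected

Answer: 8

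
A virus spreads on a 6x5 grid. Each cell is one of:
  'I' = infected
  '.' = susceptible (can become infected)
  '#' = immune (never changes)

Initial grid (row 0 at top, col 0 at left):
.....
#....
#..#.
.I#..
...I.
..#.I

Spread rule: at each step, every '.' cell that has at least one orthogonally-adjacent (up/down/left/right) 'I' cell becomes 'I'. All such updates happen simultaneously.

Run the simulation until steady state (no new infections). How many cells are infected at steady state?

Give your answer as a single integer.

Answer: 25

Derivation:
Step 0 (initial): 3 infected
Step 1: +7 new -> 10 infected
Step 2: +5 new -> 15 infected
Step 3: +4 new -> 19 infected
Step 4: +4 new -> 23 infected
Step 5: +2 new -> 25 infected
Step 6: +0 new -> 25 infected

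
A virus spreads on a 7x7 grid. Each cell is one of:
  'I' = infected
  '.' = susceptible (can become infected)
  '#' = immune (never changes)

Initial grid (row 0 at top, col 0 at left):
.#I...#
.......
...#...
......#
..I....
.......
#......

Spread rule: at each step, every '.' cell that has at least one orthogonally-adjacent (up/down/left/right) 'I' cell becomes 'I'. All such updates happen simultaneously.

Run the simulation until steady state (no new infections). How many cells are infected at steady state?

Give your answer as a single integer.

Answer: 44

Derivation:
Step 0 (initial): 2 infected
Step 1: +6 new -> 8 infected
Step 2: +11 new -> 19 infected
Step 3: +11 new -> 30 infected
Step 4: +8 new -> 38 infected
Step 5: +4 new -> 42 infected
Step 6: +2 new -> 44 infected
Step 7: +0 new -> 44 infected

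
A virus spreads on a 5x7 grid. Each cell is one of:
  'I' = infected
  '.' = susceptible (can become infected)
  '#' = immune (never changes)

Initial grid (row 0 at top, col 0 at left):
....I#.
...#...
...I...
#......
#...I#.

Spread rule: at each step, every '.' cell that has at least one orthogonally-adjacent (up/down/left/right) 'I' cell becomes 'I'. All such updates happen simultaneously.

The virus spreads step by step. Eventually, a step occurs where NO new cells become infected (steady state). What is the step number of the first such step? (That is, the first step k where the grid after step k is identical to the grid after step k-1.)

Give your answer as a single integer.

Step 0 (initial): 3 infected
Step 1: +7 new -> 10 infected
Step 2: +8 new -> 18 infected
Step 3: +8 new -> 26 infected
Step 4: +4 new -> 30 infected
Step 5: +0 new -> 30 infected

Answer: 5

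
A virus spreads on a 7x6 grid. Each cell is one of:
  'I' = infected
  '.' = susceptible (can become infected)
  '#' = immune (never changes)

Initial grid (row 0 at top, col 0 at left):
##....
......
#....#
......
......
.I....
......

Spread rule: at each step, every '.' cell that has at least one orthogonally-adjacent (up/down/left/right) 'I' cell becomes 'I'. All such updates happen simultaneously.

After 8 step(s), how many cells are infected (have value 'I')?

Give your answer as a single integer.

Answer: 37

Derivation:
Step 0 (initial): 1 infected
Step 1: +4 new -> 5 infected
Step 2: +6 new -> 11 infected
Step 3: +6 new -> 17 infected
Step 4: +6 new -> 23 infected
Step 5: +6 new -> 29 infected
Step 6: +4 new -> 33 infected
Step 7: +2 new -> 35 infected
Step 8: +2 new -> 37 infected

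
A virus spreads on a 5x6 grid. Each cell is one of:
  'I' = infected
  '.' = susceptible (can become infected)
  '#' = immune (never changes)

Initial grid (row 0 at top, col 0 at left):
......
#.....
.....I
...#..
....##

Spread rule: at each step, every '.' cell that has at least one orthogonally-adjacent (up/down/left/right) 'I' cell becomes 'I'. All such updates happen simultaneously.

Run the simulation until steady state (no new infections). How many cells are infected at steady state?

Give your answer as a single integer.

Step 0 (initial): 1 infected
Step 1: +3 new -> 4 infected
Step 2: +4 new -> 8 infected
Step 3: +3 new -> 11 infected
Step 4: +4 new -> 15 infected
Step 5: +5 new -> 20 infected
Step 6: +4 new -> 24 infected
Step 7: +2 new -> 26 infected
Step 8: +0 new -> 26 infected

Answer: 26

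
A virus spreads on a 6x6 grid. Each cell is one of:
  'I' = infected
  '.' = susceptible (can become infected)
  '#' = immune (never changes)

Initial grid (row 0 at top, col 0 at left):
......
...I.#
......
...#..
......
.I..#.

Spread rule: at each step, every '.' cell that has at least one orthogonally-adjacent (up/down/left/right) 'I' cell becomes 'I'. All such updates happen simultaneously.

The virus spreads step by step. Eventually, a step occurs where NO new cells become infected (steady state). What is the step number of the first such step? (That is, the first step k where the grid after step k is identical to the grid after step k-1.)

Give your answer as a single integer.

Answer: 7

Derivation:
Step 0 (initial): 2 infected
Step 1: +7 new -> 9 infected
Step 2: +9 new -> 18 infected
Step 3: +9 new -> 27 infected
Step 4: +4 new -> 31 infected
Step 5: +1 new -> 32 infected
Step 6: +1 new -> 33 infected
Step 7: +0 new -> 33 infected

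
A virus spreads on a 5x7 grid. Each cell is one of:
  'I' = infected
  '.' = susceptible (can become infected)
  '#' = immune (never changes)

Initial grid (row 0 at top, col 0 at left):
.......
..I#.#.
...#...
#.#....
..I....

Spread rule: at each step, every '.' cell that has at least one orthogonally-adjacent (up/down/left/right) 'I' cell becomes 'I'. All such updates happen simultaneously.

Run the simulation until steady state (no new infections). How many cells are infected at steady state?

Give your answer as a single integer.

Step 0 (initial): 2 infected
Step 1: +5 new -> 7 infected
Step 2: +8 new -> 15 infected
Step 3: +5 new -> 20 infected
Step 4: +5 new -> 25 infected
Step 5: +3 new -> 28 infected
Step 6: +2 new -> 30 infected
Step 7: +0 new -> 30 infected

Answer: 30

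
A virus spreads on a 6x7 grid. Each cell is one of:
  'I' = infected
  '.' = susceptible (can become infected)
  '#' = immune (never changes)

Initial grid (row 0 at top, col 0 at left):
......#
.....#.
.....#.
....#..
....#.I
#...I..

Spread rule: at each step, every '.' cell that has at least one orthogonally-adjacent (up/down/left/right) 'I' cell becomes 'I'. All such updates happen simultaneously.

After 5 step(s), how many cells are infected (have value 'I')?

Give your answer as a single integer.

Step 0 (initial): 2 infected
Step 1: +5 new -> 7 infected
Step 2: +4 new -> 11 infected
Step 3: +4 new -> 15 infected
Step 4: +3 new -> 18 infected
Step 5: +5 new -> 23 infected

Answer: 23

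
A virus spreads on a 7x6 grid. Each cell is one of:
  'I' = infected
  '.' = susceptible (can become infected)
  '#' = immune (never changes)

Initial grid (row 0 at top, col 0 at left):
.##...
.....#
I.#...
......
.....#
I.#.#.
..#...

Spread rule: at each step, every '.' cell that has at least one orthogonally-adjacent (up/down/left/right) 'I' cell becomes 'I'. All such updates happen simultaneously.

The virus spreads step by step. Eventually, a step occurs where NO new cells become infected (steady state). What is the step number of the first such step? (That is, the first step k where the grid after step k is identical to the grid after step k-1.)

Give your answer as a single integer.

Step 0 (initial): 2 infected
Step 1: +6 new -> 8 infected
Step 2: +5 new -> 13 infected
Step 3: +3 new -> 16 infected
Step 4: +3 new -> 19 infected
Step 5: +6 new -> 25 infected
Step 6: +4 new -> 29 infected
Step 7: +3 new -> 32 infected
Step 8: +1 new -> 33 infected
Step 9: +1 new -> 34 infected
Step 10: +0 new -> 34 infected

Answer: 10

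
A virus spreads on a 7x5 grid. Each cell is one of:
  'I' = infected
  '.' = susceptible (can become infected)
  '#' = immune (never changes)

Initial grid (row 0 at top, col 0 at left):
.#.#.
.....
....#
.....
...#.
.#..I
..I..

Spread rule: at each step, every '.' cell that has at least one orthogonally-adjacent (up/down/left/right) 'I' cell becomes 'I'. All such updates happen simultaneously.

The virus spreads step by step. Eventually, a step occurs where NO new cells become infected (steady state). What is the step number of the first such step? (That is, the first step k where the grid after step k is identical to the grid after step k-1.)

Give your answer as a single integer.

Step 0 (initial): 2 infected
Step 1: +6 new -> 8 infected
Step 2: +3 new -> 11 infected
Step 3: +4 new -> 15 infected
Step 4: +4 new -> 19 infected
Step 5: +4 new -> 23 infected
Step 6: +4 new -> 27 infected
Step 7: +2 new -> 29 infected
Step 8: +1 new -> 30 infected
Step 9: +0 new -> 30 infected

Answer: 9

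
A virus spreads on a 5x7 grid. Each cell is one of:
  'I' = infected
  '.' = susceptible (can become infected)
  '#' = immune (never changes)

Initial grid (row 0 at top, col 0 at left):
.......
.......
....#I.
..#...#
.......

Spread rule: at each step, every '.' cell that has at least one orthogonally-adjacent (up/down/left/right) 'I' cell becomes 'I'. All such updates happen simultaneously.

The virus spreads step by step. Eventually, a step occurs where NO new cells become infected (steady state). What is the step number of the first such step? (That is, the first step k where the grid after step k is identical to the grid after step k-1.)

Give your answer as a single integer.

Step 0 (initial): 1 infected
Step 1: +3 new -> 4 infected
Step 2: +5 new -> 9 infected
Step 3: +6 new -> 15 infected
Step 4: +4 new -> 19 infected
Step 5: +4 new -> 23 infected
Step 6: +4 new -> 27 infected
Step 7: +4 new -> 31 infected
Step 8: +1 new -> 32 infected
Step 9: +0 new -> 32 infected

Answer: 9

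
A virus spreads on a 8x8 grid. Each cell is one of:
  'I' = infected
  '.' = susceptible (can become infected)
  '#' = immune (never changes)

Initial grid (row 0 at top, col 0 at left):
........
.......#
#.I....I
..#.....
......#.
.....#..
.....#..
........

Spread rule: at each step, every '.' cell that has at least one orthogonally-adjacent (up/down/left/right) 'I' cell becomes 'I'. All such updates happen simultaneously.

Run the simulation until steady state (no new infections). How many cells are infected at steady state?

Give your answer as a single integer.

Answer: 58

Derivation:
Step 0 (initial): 2 infected
Step 1: +5 new -> 7 infected
Step 2: +10 new -> 17 infected
Step 3: +12 new -> 29 infected
Step 4: +12 new -> 41 infected
Step 5: +7 new -> 48 infected
Step 6: +6 new -> 54 infected
Step 7: +4 new -> 58 infected
Step 8: +0 new -> 58 infected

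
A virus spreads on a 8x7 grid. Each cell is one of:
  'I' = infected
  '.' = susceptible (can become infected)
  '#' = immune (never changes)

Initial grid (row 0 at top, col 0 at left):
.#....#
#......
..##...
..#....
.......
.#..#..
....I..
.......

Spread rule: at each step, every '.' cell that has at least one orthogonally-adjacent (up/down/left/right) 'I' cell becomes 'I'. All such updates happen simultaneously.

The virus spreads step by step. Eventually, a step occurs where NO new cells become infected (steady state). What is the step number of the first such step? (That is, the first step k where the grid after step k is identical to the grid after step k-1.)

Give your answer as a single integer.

Answer: 11

Derivation:
Step 0 (initial): 1 infected
Step 1: +3 new -> 4 infected
Step 2: +6 new -> 10 infected
Step 3: +7 new -> 17 infected
Step 4: +7 new -> 24 infected
Step 5: +6 new -> 30 infected
Step 6: +5 new -> 35 infected
Step 7: +5 new -> 40 infected
Step 8: +4 new -> 44 infected
Step 9: +2 new -> 46 infected
Step 10: +1 new -> 47 infected
Step 11: +0 new -> 47 infected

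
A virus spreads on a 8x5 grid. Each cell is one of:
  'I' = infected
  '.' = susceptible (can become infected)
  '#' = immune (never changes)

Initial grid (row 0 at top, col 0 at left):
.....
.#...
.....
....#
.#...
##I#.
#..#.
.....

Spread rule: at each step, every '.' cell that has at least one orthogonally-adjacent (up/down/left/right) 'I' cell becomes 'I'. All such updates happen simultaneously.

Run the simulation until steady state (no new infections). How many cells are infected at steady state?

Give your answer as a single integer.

Step 0 (initial): 1 infected
Step 1: +2 new -> 3 infected
Step 2: +4 new -> 7 infected
Step 3: +6 new -> 13 infected
Step 4: +7 new -> 20 infected
Step 5: +6 new -> 26 infected
Step 6: +4 new -> 30 infected
Step 7: +2 new -> 32 infected
Step 8: +0 new -> 32 infected

Answer: 32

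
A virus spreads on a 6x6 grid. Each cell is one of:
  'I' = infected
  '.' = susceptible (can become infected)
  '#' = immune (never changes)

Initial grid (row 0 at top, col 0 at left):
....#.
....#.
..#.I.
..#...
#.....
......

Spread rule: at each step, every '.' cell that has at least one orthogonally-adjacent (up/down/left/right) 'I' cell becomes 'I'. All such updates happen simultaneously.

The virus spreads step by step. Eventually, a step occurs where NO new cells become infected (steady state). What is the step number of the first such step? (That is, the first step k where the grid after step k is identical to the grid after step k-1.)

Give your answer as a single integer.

Step 0 (initial): 1 infected
Step 1: +3 new -> 4 infected
Step 2: +5 new -> 9 infected
Step 3: +6 new -> 15 infected
Step 4: +5 new -> 20 infected
Step 5: +5 new -> 25 infected
Step 6: +4 new -> 29 infected
Step 7: +2 new -> 31 infected
Step 8: +0 new -> 31 infected

Answer: 8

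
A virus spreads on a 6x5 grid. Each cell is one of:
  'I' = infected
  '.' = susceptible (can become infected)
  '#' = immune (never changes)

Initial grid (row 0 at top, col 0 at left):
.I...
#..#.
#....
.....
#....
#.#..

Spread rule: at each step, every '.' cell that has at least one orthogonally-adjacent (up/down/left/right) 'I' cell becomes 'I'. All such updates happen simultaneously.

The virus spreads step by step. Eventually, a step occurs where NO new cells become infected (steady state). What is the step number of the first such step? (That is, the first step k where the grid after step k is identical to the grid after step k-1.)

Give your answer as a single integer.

Answer: 9

Derivation:
Step 0 (initial): 1 infected
Step 1: +3 new -> 4 infected
Step 2: +3 new -> 7 infected
Step 3: +3 new -> 10 infected
Step 4: +5 new -> 15 infected
Step 5: +4 new -> 19 infected
Step 6: +2 new -> 21 infected
Step 7: +2 new -> 23 infected
Step 8: +1 new -> 24 infected
Step 9: +0 new -> 24 infected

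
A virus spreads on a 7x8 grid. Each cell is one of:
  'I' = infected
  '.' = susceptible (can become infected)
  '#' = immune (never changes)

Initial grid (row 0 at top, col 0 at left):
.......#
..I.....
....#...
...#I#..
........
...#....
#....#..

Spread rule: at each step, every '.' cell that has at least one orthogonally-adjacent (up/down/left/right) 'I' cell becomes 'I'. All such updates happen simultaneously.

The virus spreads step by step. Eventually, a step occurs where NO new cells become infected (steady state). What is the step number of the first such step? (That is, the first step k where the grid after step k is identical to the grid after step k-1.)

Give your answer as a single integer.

Step 0 (initial): 2 infected
Step 1: +5 new -> 7 infected
Step 2: +10 new -> 17 infected
Step 3: +9 new -> 26 infected
Step 4: +10 new -> 36 infected
Step 5: +9 new -> 45 infected
Step 6: +4 new -> 49 infected
Step 7: +0 new -> 49 infected

Answer: 7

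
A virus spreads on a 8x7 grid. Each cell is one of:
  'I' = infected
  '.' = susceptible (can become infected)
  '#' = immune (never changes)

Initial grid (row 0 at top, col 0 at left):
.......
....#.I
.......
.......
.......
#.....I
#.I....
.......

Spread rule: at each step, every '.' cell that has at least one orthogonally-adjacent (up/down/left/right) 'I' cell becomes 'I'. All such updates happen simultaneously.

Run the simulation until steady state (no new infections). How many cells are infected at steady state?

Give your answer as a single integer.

Step 0 (initial): 3 infected
Step 1: +10 new -> 13 infected
Step 2: +13 new -> 26 infected
Step 3: +10 new -> 36 infected
Step 4: +7 new -> 43 infected
Step 5: +5 new -> 48 infected
Step 6: +3 new -> 51 infected
Step 7: +2 new -> 53 infected
Step 8: +0 new -> 53 infected

Answer: 53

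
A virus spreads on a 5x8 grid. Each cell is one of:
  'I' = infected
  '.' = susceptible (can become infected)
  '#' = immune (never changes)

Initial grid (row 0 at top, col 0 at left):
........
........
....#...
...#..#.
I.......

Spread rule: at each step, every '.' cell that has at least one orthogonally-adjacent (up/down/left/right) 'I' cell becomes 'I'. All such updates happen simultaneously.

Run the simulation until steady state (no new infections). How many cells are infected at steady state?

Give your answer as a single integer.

Answer: 37

Derivation:
Step 0 (initial): 1 infected
Step 1: +2 new -> 3 infected
Step 2: +3 new -> 6 infected
Step 3: +4 new -> 10 infected
Step 4: +4 new -> 14 infected
Step 5: +5 new -> 19 infected
Step 6: +4 new -> 23 infected
Step 7: +4 new -> 27 infected
Step 8: +4 new -> 31 infected
Step 9: +3 new -> 34 infected
Step 10: +2 new -> 36 infected
Step 11: +1 new -> 37 infected
Step 12: +0 new -> 37 infected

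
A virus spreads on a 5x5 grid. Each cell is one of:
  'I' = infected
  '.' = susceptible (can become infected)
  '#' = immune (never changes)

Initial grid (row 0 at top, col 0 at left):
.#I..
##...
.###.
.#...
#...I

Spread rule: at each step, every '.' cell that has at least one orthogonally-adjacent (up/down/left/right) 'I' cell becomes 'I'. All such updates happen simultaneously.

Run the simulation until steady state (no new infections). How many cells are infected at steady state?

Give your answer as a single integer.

Step 0 (initial): 2 infected
Step 1: +4 new -> 6 infected
Step 2: +5 new -> 11 infected
Step 3: +3 new -> 14 infected
Step 4: +0 new -> 14 infected

Answer: 14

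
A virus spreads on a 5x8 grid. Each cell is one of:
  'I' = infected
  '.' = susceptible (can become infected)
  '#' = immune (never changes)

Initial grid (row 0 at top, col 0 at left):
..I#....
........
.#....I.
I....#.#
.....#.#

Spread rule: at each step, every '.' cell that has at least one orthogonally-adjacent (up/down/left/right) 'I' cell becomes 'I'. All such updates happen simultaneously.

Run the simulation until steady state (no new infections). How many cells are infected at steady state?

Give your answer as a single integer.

Step 0 (initial): 3 infected
Step 1: +9 new -> 12 infected
Step 2: +12 new -> 24 infected
Step 3: +7 new -> 31 infected
Step 4: +3 new -> 34 infected
Step 5: +0 new -> 34 infected

Answer: 34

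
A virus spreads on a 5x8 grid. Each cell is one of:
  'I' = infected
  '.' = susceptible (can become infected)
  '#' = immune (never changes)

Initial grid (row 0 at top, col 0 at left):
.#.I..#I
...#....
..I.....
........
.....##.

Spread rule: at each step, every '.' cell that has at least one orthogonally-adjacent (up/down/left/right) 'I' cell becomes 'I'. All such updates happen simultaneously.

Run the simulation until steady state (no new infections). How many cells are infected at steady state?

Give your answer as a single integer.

Step 0 (initial): 3 infected
Step 1: +7 new -> 10 infected
Step 2: +10 new -> 20 infected
Step 3: +9 new -> 29 infected
Step 4: +6 new -> 35 infected
Step 5: +0 new -> 35 infected

Answer: 35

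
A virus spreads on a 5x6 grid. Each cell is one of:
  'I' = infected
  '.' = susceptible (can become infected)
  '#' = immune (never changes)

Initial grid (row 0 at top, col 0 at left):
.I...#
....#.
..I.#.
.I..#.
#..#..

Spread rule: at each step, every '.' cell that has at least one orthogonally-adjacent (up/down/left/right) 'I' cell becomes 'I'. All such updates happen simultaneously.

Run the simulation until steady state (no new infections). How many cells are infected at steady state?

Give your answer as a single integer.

Answer: 19

Derivation:
Step 0 (initial): 3 infected
Step 1: +9 new -> 12 infected
Step 2: +6 new -> 18 infected
Step 3: +1 new -> 19 infected
Step 4: +0 new -> 19 infected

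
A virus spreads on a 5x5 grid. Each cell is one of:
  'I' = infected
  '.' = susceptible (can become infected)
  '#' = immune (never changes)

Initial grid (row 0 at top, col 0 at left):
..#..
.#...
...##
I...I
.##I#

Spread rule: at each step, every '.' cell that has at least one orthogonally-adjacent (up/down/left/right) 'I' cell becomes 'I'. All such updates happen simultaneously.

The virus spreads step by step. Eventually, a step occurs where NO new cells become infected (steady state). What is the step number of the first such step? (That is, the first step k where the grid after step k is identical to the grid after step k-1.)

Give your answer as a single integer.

Step 0 (initial): 3 infected
Step 1: +4 new -> 7 infected
Step 2: +3 new -> 10 infected
Step 3: +2 new -> 12 infected
Step 4: +2 new -> 14 infected
Step 5: +1 new -> 15 infected
Step 6: +2 new -> 17 infected
Step 7: +1 new -> 18 infected
Step 8: +0 new -> 18 infected

Answer: 8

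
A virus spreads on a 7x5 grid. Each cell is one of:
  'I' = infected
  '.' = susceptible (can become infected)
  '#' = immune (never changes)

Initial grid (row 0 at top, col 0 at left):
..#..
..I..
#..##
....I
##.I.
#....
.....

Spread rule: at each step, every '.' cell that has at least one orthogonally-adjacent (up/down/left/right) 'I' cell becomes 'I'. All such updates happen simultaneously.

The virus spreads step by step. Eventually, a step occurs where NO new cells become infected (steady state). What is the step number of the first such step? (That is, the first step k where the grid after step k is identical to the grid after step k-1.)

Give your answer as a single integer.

Answer: 6

Derivation:
Step 0 (initial): 3 infected
Step 1: +7 new -> 10 infected
Step 2: +9 new -> 19 infected
Step 3: +6 new -> 25 infected
Step 4: +2 new -> 27 infected
Step 5: +1 new -> 28 infected
Step 6: +0 new -> 28 infected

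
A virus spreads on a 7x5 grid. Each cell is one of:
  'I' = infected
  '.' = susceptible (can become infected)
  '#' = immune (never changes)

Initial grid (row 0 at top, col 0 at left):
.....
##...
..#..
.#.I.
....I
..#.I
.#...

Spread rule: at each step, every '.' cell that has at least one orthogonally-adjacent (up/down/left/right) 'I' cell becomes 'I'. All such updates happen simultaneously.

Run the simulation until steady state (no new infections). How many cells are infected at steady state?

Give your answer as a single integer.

Answer: 29

Derivation:
Step 0 (initial): 3 infected
Step 1: +6 new -> 9 infected
Step 2: +4 new -> 13 infected
Step 3: +5 new -> 18 infected
Step 4: +4 new -> 22 infected
Step 5: +3 new -> 25 infected
Step 6: +3 new -> 28 infected
Step 7: +1 new -> 29 infected
Step 8: +0 new -> 29 infected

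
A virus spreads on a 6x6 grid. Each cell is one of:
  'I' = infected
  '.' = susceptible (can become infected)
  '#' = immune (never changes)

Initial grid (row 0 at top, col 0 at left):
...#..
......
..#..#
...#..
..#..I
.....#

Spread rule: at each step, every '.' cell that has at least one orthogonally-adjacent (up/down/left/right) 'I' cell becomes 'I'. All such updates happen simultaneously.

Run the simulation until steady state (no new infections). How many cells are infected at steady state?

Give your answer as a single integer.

Step 0 (initial): 1 infected
Step 1: +2 new -> 3 infected
Step 2: +3 new -> 6 infected
Step 3: +2 new -> 8 infected
Step 4: +3 new -> 11 infected
Step 5: +4 new -> 15 infected
Step 6: +4 new -> 19 infected
Step 7: +4 new -> 23 infected
Step 8: +5 new -> 28 infected
Step 9: +2 new -> 30 infected
Step 10: +0 new -> 30 infected

Answer: 30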